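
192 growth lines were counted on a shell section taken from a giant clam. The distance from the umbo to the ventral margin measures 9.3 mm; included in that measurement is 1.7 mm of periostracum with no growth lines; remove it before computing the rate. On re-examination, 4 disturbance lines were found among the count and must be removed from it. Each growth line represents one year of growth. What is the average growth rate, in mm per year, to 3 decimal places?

0.040 mm per year

Correcting the raw count gives 192 − 4 = 188 true growth lines.
The growth record spans 9.3 − 1.7 = 7.6 mm.
Extension rate ≈ 7.6 / 188 = 0.040 mm per year.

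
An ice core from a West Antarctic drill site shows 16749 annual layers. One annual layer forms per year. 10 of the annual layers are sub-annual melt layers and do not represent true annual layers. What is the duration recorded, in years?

Adjusted count: 16749 − 10 = 16739 annual layers.
With a one-to-one annual layer periodicity this is 16739 years.

16739 yr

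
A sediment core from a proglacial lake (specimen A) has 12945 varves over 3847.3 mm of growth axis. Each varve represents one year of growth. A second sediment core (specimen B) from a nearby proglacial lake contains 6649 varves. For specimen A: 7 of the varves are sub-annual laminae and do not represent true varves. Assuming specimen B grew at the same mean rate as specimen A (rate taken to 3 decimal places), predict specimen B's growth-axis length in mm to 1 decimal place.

1974.8 mm

Specimen A: adjusted count: 12945 − 7 = 12938 varves.
A: Mean rate = 3847.3 mm / 12938 years ≈ 0.297 mm/year.
Length of B = 0.297 × 6649 = 1974.8 mm.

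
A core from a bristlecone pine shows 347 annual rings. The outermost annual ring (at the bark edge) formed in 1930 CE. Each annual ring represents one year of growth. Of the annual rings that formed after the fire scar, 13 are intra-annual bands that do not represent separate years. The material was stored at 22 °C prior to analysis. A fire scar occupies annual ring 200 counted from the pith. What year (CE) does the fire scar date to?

1796 CE

The fire scar sits at annual ring 200 from the pith, so 347 − 200 = 147 annual rings formed after it.
Excluding 13 false annual rings: 147 − 13 = 134.
Counting back 134 years from 1930 CE places the fire scar in 1930 − 134 = 1796 CE.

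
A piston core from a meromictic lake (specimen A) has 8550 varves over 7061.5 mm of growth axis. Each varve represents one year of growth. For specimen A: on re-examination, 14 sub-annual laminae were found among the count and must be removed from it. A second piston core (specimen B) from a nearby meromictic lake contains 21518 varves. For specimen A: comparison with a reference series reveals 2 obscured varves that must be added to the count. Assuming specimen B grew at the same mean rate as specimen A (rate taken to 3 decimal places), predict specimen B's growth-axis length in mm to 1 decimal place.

Specimen A: correcting the raw count gives 8550 − 14 + 2 = 8538 true varves.
A: Extension rate ≈ 7061.5 / 8538 = 0.827 mm per year.
For B, 0.827 mm/year × 21518 years = 17795.4 mm.

17795.4 mm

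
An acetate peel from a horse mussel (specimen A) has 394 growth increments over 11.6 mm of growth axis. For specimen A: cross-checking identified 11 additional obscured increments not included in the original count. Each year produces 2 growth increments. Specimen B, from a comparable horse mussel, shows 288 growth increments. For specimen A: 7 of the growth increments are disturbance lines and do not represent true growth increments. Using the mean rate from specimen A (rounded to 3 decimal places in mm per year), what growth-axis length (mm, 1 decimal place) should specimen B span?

Specimen A: after corrections the count is 394 − 7 + 11 = 398 growth increments.
Specimen A: with 2 growth increments per year, 398 / 2 = 199 years.
A: Extension rate ≈ 11.6 / 199 = 0.058 mm/yr.
Specimen B: with 2 growth increments per year, 288 / 2 = 144 years. B's length ≈ 0.058 × 144 = 8.4 mm.

8.4 mm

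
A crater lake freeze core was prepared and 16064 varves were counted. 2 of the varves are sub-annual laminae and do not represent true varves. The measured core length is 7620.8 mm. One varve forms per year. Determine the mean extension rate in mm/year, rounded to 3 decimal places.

0.474 mm/year

Correcting the raw count gives 16064 − 2 = 16062 true varves.
7620.8 mm over 16062 years gives 7620.8 / 16062 ≈ 0.474 mm/year.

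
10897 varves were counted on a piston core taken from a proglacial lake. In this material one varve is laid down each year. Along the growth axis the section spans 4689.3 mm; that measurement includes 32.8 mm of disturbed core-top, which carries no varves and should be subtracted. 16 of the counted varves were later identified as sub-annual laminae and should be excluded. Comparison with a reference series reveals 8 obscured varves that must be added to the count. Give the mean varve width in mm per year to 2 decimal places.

After corrections the count is 10897 − 16 + 8 = 10889 varves.
Removing the 32.8 mm offcut leaves 4689.3 − 32.8 = 4656.5 mm.
4656.5 mm over 10889 years gives 4656.5 / 10889 ≈ 0.43 mm per year.

0.43 mm per year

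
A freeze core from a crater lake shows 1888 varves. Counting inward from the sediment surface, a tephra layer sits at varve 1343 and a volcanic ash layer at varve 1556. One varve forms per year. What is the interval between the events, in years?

213 yr

1556 − 1343 = 213 varves lie between the two events.
At one varve per year, 213 years elapsed between them.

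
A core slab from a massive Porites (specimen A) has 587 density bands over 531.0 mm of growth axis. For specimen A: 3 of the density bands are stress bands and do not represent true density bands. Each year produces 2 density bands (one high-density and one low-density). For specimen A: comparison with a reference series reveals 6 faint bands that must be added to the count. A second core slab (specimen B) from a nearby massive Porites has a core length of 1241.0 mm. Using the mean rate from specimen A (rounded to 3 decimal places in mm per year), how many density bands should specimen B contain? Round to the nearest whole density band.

1379 density bands

Specimen A: true density band count = 587 − 3 + 6 = 590.
Specimen A: dividing by 2 density bands per year: 590 / 2 = 295 years.
A: Mean rate = 531.0 mm / 295 years ≈ 1.800 mm/year.
B spans 1241.0 / 1.800 = 689.44 years; at 2 density bands per year that is 689.44 × 2 ≈ 1379 density bands.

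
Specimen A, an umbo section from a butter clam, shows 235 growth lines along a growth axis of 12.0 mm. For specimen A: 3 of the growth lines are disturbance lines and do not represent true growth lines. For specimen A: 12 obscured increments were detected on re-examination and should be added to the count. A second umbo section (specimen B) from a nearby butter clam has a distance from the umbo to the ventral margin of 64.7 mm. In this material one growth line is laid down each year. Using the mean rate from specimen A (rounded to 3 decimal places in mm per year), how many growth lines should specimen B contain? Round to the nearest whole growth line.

1320 growth lines

Specimen A: correcting the raw count gives 235 − 3 + 12 = 244 true growth lines.
A: Extension rate ≈ 12.0 / 244 = 0.049 mm per year.
Specimen B: 64.7 mm / 0.049 mm per year = 1320.41 years ≈ 1320 growth lines.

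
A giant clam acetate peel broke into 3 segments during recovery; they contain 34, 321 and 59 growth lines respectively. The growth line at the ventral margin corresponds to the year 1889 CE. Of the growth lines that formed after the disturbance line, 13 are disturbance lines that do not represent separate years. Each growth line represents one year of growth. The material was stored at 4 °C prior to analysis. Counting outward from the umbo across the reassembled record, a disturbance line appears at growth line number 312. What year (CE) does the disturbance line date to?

Total growth lines = 34 + 321 + 59 = 414.
The disturbance line sits at growth line 312 from the umbo, so 414 − 312 = 102 growth lines formed after it.
102 − 13 false = 89 true growth lines after the disturbance line.
Counting back 89 years from 1889 CE places the disturbance line in 1889 − 89 = 1800 CE.

1800 CE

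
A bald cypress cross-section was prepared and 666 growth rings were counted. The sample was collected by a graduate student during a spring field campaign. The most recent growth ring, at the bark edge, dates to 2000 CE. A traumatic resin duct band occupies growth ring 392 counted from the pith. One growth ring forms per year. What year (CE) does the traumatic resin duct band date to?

The traumatic resin duct band sits at growth ring 392 from the pith, so 666 − 392 = 274 growth rings formed after it.
2000 − 274 = 1726 CE.

1726 CE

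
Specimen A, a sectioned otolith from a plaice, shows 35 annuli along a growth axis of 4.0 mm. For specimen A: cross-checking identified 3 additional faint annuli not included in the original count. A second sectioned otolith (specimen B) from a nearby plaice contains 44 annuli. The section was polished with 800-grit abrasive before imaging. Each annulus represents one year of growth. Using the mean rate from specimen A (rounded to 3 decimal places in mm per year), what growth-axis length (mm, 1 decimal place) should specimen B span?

4.6 mm

Specimen A: after corrections the count is 35 + 3 = 38 annuli.
A: Extension rate ≈ 4.0 / 38 = 0.105 mm per year.
Length of B = 0.105 × 44 = 4.6 mm.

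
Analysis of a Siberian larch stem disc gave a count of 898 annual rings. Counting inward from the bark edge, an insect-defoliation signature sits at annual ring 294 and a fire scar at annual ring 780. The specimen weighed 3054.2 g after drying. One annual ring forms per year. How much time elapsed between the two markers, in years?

Separation: 780 − 294 = 486 annual rings.
That is 486 years at one annual ring per year.

486 yr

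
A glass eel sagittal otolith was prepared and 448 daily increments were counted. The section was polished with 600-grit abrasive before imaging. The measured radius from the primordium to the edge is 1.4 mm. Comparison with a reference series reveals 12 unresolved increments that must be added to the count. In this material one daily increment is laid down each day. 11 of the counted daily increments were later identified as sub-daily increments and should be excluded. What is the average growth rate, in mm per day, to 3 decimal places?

0.003 mm per day

After corrections the count is 448 − 11 + 12 = 449 daily increments.
Extension rate ≈ 1.4 / 449 = 0.003 mm per day.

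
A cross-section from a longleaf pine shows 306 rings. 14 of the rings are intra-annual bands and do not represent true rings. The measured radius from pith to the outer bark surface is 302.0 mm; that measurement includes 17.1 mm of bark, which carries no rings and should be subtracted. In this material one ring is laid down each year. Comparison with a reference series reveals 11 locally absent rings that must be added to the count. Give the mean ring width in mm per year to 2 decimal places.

Adjusted count: 306 − 14 + 11 = 303 rings.
The growth record spans 302.0 − 17.1 = 284.9 mm.
Extension rate ≈ 284.9 / 303 = 0.94 mm per year.

0.94 mm per year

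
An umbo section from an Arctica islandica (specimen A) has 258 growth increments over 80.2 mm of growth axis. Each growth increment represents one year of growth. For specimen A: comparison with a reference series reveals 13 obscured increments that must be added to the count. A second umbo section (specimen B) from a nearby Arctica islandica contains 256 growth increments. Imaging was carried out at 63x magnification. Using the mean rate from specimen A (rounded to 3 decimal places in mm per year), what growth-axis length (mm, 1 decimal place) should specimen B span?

Specimen A: adjusted count: 258 + 13 = 271 growth increments.
A: Extension rate ≈ 80.2 / 271 = 0.296 mm/yr.
B's length ≈ 0.296 × 256 = 75.8 mm.

75.8 mm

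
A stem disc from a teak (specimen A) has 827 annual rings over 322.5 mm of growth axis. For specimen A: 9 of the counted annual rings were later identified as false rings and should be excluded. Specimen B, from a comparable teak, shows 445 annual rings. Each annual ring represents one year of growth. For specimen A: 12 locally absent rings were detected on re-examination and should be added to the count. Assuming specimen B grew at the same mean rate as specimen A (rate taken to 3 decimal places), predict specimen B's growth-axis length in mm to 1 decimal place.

Specimen A: correcting the raw count gives 827 − 9 + 12 = 830 true annual rings.
A: Mean rate = 322.5 mm / 830 years ≈ 0.389 mm per year.
Length of B = 0.389 × 445 = 173.1 mm.

173.1 mm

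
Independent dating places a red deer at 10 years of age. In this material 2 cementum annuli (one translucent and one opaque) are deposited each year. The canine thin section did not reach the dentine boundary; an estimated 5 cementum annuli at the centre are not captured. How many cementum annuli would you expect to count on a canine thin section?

10 years at 2 cementum annuli per year gives 10 × 2 = 20 cementum annuli.
Subtracting the 5 cementum annuli not captured gives 20 − 5 = 15 cementum annuli in the record.

15 cementum annuli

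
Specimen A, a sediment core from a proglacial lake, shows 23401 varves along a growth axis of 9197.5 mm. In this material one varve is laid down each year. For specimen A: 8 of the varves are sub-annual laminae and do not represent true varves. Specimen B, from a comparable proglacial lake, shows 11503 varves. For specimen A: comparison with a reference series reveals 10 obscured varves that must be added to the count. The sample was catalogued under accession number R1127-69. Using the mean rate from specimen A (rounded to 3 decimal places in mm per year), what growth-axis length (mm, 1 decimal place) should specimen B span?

Specimen A: adjusted count: 23401 − 8 + 10 = 23403 varves.
A: Extension rate ≈ 9197.5 / 23403 = 0.393 mm/year.
For B, 0.393 mm/year × 11503 years = 4520.7 mm.

4520.7 mm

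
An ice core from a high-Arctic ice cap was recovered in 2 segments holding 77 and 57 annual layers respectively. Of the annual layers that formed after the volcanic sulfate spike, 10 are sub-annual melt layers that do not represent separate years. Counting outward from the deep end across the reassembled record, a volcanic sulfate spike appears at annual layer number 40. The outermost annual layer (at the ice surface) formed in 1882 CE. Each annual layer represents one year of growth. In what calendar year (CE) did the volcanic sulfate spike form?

Total annual layers = 77 + 57 = 134.
134 − 40 = 94 annual layers lie beyond the volcanic sulfate spike toward the ice surface.
Excluding 10 false annual layers: 94 − 10 = 84.
Counting back 84 years from 1882 CE places the volcanic sulfate spike in 1882 − 84 = 1798 CE.

1798 CE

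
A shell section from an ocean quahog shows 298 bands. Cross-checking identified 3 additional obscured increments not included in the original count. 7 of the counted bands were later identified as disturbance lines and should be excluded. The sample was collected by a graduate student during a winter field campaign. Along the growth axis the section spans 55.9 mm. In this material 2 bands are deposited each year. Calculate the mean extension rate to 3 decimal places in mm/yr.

Adjusted count: 298 − 7 + 3 = 294 bands.
With 2 bands per year, 294 / 2 = 147 years.
Mean rate = 55.9 mm / 147 years ≈ 0.380 mm/yr.

0.380 mm/yr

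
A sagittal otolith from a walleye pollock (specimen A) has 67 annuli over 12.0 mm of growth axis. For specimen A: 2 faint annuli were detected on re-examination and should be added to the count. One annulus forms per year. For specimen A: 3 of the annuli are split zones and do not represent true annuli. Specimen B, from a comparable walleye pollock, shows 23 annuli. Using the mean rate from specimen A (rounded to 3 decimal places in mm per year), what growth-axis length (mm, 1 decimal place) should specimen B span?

Specimen A: true annulus count = 67 − 3 + 2 = 66.
A: Mean rate = 12.0 mm / 66 years ≈ 0.182 mm per year.
B's length ≈ 0.182 × 23 = 4.2 mm.

4.2 mm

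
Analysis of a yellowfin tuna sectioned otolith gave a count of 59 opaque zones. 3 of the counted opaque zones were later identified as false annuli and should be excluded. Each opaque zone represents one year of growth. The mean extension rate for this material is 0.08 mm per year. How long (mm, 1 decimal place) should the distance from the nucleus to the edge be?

Correcting the raw count gives 59 − 3 = 56 true opaque zones.
56 years at 0.08 mm/year gives 0.08 × 56 = 4.5 mm.

4.5 mm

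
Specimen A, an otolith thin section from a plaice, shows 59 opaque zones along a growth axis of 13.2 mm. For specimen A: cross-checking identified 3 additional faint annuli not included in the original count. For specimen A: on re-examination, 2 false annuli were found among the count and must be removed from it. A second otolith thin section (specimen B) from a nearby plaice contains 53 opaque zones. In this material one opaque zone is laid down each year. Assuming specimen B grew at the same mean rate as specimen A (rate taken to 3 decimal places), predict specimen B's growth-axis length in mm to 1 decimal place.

Specimen A: true opaque zone count = 59 − 2 + 3 = 60.
A: Mean rate = 13.2 mm / 60 years ≈ 0.220 mm/year.
B's length ≈ 0.220 × 53 = 11.7 mm.

11.7 mm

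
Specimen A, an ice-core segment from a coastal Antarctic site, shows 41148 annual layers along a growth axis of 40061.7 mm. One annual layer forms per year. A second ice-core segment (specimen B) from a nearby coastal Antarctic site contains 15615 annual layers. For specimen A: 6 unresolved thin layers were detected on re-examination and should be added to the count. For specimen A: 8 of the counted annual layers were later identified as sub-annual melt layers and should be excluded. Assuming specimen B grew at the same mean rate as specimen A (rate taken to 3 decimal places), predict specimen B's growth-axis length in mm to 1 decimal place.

15209.0 mm

Specimen A: correcting the raw count gives 41148 − 8 + 6 = 41146 true annual layers.
A: Extension rate ≈ 40061.7 / 41146 = 0.974 mm/yr.
Length of B = 0.974 × 15615 = 15209.0 mm.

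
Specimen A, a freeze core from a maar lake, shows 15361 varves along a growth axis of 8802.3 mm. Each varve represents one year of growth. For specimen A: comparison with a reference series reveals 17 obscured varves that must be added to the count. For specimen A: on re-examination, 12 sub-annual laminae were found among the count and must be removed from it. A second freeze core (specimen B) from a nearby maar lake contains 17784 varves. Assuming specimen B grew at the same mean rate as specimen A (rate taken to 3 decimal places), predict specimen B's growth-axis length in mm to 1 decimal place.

10190.2 mm

Specimen A: adjusted count: 15361 − 12 + 17 = 15366 varves.
A: Extension rate ≈ 8802.3 / 15366 = 0.573 mm per year.
B's length ≈ 0.573 × 17784 = 10190.2 mm.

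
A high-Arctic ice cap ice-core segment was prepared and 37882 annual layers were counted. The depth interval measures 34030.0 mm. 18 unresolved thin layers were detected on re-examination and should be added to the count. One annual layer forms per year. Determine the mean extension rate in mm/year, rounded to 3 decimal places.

0.898 mm/year

Adjusted count: 37882 + 18 = 37900 annual layers.
34030.0 mm over 37900 years gives 34030.0 / 37900 ≈ 0.898 mm/year.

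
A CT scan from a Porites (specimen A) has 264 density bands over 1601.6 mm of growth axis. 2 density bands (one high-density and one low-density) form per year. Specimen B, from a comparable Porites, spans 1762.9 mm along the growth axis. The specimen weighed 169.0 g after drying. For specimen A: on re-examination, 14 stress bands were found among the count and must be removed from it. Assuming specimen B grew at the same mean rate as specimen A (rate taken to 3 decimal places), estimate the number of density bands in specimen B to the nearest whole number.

275 density bands

Specimen A: adjusted count: 264 − 14 = 250 density bands.
Specimen A: with 2 density bands per year, 250 / 2 = 125 years.
A: 1601.6 mm over 125 years gives 1601.6 / 125 ≈ 12.813 mm per year.
For B, 1762.9 / 12.813 = 137.59 years; at 2 density bands per year that is 137.59 × 2 ≈ 275 density bands.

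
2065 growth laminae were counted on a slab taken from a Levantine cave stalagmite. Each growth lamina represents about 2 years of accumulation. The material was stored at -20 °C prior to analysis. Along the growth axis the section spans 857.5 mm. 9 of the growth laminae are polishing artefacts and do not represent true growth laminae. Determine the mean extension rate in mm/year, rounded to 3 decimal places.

After corrections the count is 2065 − 9 = 2056 growth laminae.
2056 growth laminae at 2 years each span 2056 × 2 = 4112 years.
857.5 mm over 4112 years gives 857.5 / 4112 ≈ 0.209 mm/year.

0.209 mm/year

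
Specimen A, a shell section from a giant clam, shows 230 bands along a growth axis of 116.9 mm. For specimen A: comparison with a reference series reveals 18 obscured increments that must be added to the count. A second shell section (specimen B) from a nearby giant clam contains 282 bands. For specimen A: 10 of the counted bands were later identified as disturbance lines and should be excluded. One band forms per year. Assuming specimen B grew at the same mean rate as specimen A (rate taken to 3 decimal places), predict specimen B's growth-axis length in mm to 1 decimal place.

Specimen A: adjusted count: 230 − 10 + 18 = 238 bands.
A: 116.9 mm over 238 years gives 116.9 / 238 ≈ 0.491 mm per year.
For B, 0.491 mm/year × 282 years = 138.5 mm.

138.5 mm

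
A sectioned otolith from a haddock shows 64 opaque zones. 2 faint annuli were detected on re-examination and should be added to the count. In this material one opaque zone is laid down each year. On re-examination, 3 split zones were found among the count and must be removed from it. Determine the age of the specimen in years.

Correcting the raw count gives 64 − 3 + 2 = 63 true opaque zones.
At one opaque zone per year, that is 63 years.

63 years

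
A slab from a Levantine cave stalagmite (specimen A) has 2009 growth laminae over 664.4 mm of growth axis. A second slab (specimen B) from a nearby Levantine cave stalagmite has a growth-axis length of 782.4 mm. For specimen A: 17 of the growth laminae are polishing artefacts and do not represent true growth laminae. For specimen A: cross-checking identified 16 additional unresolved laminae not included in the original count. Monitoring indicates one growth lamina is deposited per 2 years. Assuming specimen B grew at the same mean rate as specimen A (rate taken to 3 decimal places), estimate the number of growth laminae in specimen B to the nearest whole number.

Specimen A: after corrections the count is 2009 − 17 + 16 = 2008 growth laminae.
Specimen A: at 2 years per growth lamina, 2008 × 2 = 4016 years.
A: Mean rate = 664.4 mm / 4016 years ≈ 0.165 mm/year.
For B, 782.4 / 0.165 = 4741.82 years; at 2 years per growth lamina that is 4741.82 / 2 ≈ 2371 growth laminae.

2371 growth laminae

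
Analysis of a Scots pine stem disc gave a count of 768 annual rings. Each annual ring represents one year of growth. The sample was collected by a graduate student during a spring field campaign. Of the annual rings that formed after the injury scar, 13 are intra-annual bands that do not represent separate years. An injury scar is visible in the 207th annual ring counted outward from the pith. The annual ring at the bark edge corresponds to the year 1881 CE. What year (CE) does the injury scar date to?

The injury scar sits at annual ring 207 from the pith, so 768 − 207 = 561 annual rings formed after it.
561 − 13 false = 548 true annual rings after the injury scar.
1881 − 548 = 1333 CE.

1333 CE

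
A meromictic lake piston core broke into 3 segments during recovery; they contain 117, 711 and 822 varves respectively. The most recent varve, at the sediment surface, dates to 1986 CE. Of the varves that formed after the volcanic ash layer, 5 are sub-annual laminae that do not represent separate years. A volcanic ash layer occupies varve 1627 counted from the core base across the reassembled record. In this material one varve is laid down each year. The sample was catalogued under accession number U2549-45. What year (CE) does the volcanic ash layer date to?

Total varves = 117 + 711 + 822 = 1650.
Between varve 1627 and the sediment surface there are 1650 − 1627 = 23 varves.
Excluding 5 false varves: 23 − 5 = 18.
Counting back 18 years from 1986 CE places the volcanic ash layer in 1986 − 18 = 1968 CE.

1968 CE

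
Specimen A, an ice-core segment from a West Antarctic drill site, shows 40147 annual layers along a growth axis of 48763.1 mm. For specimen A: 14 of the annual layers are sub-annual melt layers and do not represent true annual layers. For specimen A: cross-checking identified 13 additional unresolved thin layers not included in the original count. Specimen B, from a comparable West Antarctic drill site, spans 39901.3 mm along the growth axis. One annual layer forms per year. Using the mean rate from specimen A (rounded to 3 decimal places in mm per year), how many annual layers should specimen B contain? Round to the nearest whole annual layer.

32841 annual layers

Specimen A: true annual layer count = 40147 − 14 + 13 = 40146.
A: 48763.1 mm over 40146 years gives 48763.1 / 40146 ≈ 1.215 mm/year.
B spans 39901.3 / 1.215 = 32840.58 years ≈ 32841 annual layers.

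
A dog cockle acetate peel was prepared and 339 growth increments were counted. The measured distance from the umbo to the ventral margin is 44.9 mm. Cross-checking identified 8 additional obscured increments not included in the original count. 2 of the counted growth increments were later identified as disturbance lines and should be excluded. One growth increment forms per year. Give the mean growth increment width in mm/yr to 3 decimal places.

Correcting the raw count gives 339 − 2 + 8 = 345 true growth increments.
Extension rate ≈ 44.9 / 345 = 0.130 mm/yr.

0.130 mm/yr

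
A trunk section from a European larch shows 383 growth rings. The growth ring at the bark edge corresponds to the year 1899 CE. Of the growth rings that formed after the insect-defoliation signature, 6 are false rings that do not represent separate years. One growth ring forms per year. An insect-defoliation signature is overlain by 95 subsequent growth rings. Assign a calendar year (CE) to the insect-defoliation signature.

1810 CE

95 growth rings post-date the insect-defoliation signature.
Removing the 6 false growth rings leaves 95 − 6 = 89 true growth rings beyond the insect-defoliation signature.
1899 − 89 = 1810 CE.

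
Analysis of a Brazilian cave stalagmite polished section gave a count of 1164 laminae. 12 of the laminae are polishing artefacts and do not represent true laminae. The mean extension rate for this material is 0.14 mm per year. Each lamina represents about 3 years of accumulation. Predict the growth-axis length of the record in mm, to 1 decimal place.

Correcting the raw count gives 1164 − 12 = 1152 true laminae.
Multiplying by 3 years per lamina: 1152 × 3 = 3456 years.
3456 years at 0.14 mm/year gives 0.14 × 3456 = 483.8 mm.

483.8 mm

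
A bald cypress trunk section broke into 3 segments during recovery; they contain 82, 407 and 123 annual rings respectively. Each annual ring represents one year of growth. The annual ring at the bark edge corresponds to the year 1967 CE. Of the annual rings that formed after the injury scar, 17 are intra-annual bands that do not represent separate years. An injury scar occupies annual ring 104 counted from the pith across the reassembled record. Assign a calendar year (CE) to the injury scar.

1476 CE

Total annual rings = 82 + 407 + 123 = 612.
612 − 104 = 508 annual rings lie beyond the injury scar toward the bark edge.
Excluding 17 false annual rings: 508 − 17 = 491.
Counting back 491 years from 1967 CE places the injury scar in 1967 − 491 = 1476 CE.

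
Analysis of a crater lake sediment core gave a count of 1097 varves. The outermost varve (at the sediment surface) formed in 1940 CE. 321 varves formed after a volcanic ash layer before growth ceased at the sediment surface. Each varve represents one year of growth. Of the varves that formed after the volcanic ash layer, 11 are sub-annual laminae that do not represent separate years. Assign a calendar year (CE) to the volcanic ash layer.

1630 CE

321 varves formed after the volcanic ash layer.
321 − 11 false = 310 true varves after the volcanic ash layer.
1940 − 310 = 1630 CE.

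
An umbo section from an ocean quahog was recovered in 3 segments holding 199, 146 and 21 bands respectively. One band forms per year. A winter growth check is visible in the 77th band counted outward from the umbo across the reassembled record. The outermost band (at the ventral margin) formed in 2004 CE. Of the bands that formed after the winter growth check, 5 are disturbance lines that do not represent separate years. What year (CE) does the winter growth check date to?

1720 CE

Total bands = 199 + 146 + 21 = 366.
366 − 77 = 289 bands lie beyond the winter growth check toward the ventral margin.
Excluding 5 false bands: 289 − 5 = 284.
Counting back 284 years from 2004 CE places the winter growth check in 2004 − 284 = 1720 CE.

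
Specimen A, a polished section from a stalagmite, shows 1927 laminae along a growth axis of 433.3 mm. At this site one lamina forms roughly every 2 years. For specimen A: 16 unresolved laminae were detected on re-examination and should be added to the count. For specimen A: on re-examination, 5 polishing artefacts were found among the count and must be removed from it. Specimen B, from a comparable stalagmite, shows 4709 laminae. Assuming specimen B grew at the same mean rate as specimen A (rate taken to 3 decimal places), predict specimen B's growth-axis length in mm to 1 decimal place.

Specimen A: adjusted count: 1927 − 5 + 16 = 1938 laminae.
Specimen A: at 2 years per lamina, 1938 × 2 = 3876 years.
A: Extension rate ≈ 433.3 / 3876 = 0.112 mm/year.
Specimen B: multiplying by 2 years per lamina: 4709 × 2 = 9418 years. Length of B = 0.112 × 9418 = 1054.8 mm.

1054.8 mm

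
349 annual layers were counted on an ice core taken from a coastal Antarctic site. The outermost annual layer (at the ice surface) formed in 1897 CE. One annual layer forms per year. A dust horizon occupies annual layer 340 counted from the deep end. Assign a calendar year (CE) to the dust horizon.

1888 CE

349 − 340 = 9 annual layers lie beyond the dust horizon toward the ice surface.
Counting back 9 years from 1897 CE places the dust horizon in 1897 − 9 = 1888 CE.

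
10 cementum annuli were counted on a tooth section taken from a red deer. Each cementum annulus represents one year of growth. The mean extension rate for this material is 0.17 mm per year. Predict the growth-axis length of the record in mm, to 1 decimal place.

The record spans 10 years at 0.17 mm per year.
Length ≈ 0.17 × 10 = 1.7 mm.

1.7 mm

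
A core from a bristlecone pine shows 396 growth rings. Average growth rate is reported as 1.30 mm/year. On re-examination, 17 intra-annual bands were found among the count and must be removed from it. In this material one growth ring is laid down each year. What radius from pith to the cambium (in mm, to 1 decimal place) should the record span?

492.7 mm

After corrections the count is 396 − 17 = 379 growth rings.
Predicted length = 1.30 mm/year × 379 years = 492.7 mm.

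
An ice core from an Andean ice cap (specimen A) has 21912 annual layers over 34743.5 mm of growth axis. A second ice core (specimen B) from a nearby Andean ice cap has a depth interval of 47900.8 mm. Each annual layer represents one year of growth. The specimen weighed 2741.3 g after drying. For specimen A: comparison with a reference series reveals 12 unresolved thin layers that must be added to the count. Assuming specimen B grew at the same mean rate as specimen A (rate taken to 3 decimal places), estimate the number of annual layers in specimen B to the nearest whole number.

30221 annual layers

Specimen A: after corrections the count is 21912 + 12 = 21924 annual layers.
A: 34743.5 mm over 21924 years gives 34743.5 / 21924 ≈ 1.585 mm/yr.
Specimen B: 47900.8 mm / 1.585 mm per year = 30221.32 years ≈ 30221 annual layers.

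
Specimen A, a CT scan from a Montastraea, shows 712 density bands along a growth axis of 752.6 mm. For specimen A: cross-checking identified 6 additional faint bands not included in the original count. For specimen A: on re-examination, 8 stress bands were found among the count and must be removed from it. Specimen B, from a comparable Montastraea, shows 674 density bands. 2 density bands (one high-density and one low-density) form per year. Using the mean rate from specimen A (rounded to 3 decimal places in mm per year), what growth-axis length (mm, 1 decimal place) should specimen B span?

Specimen A: adjusted count: 712 − 8 + 6 = 710 density bands.
Specimen A: 710 density bands at 2 per year is 710 / 2 = 355 years.
A: Extension rate ≈ 752.6 / 355 = 2.120 mm per year.
Specimen B: dividing by 2 density bands per year: 674 / 2 = 337 years. Length of B = 2.120 × 337 = 714.4 mm.

714.4 mm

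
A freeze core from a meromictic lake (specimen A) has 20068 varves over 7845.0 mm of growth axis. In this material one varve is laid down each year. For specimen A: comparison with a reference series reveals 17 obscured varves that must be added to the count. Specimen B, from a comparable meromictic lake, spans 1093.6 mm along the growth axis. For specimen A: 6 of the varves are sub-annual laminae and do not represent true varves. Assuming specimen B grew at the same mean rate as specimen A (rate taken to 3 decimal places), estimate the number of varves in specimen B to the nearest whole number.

2797 varves

Specimen A: after corrections the count is 20068 − 6 + 17 = 20079 varves.
A: Extension rate ≈ 7845.0 / 20079 = 0.391 mm per year.
Specimen B: 1093.6 mm / 0.391 mm per year = 2796.93 years ≈ 2797 varves.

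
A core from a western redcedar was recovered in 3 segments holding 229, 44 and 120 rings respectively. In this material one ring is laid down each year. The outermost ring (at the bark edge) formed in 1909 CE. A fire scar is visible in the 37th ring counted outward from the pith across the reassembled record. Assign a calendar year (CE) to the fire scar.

Total rings = 229 + 44 + 120 = 393.
Between ring 37 and the bark edge there are 393 − 37 = 356 rings.
The ring at the bark edge is 1909 CE, so the fire scar dates to 1909 − 356 = 1553 CE.

1553 CE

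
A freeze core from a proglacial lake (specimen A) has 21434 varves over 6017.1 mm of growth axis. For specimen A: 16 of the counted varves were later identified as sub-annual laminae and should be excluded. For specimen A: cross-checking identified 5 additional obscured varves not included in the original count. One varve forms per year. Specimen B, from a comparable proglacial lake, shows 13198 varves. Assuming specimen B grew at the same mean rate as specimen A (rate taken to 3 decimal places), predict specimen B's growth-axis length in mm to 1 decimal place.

3708.6 mm

Specimen A: after corrections the count is 21434 − 16 + 5 = 21423 varves.
A: Extension rate ≈ 6017.1 / 21423 = 0.281 mm/yr.
Length of B = 0.281 × 13198 = 3708.6 mm.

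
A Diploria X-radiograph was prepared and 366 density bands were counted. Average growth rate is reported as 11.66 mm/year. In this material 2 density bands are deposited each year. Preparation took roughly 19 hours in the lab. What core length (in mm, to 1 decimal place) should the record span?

366 density bands at 2 per year is 366 / 2 = 183 years.
Predicted length = 11.66 mm/year × 183 years = 2133.8 mm.

2133.8 mm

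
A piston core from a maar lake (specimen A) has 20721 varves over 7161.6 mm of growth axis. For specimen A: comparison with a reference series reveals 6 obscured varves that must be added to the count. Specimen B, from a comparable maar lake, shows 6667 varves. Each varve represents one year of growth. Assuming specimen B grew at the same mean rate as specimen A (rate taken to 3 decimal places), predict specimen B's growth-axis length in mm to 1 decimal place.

Specimen A: adjusted count: 20721 + 6 = 20727 varves.
A: 7161.6 mm over 20727 years gives 7161.6 / 20727 ≈ 0.346 mm/year.
For B, 0.346 mm/year × 6667 years = 2306.8 mm.

2306.8 mm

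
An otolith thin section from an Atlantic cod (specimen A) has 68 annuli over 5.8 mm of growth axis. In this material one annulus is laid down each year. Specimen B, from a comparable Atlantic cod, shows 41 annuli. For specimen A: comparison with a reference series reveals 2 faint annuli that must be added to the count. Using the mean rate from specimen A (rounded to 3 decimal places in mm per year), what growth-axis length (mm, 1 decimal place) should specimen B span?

Specimen A: after corrections the count is 68 + 2 = 70 annuli.
A: Extension rate ≈ 5.8 / 70 = 0.083 mm/year.
Length of B = 0.083 × 41 = 3.4 mm.

3.4 mm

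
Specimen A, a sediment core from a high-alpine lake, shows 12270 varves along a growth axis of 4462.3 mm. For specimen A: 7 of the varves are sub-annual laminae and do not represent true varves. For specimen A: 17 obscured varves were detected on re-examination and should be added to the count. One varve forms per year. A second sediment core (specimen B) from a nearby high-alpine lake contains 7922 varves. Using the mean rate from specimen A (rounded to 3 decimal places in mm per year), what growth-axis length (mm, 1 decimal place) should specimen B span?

2875.7 mm

Specimen A: true varve count = 12270 − 7 + 17 = 12280.
A: 4462.3 mm over 12280 years gives 4462.3 / 12280 ≈ 0.363 mm/year.
Length of B = 0.363 × 7922 = 2875.7 mm.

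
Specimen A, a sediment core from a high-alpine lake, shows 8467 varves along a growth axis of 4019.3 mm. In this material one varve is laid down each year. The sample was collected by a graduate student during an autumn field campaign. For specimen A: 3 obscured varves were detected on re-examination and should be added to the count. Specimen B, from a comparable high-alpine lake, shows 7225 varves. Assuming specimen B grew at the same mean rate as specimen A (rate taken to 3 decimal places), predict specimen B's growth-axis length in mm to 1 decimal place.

3431.9 mm

Specimen A: correcting the raw count gives 8467 + 3 = 8470 true varves.
A: 4019.3 mm over 8470 years gives 4019.3 / 8470 ≈ 0.475 mm/yr.
For B, 0.475 mm/year × 7225 years = 3431.9 mm.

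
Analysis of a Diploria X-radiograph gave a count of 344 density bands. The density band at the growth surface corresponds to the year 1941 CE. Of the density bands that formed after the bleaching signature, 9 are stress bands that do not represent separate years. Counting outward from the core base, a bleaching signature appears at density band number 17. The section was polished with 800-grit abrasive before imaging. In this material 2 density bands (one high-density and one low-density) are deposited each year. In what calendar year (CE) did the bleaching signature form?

The bleaching signature sits at density band 17 from the core base, so 344 − 17 = 327 density bands formed after it.
Removing the 9 false density bands leaves 327 − 9 = 318 true density bands beyond the bleaching signature.
With 2 density bands per year, 318 / 2 = 159 years.
1941 − 159 = 1782 CE.

1782 CE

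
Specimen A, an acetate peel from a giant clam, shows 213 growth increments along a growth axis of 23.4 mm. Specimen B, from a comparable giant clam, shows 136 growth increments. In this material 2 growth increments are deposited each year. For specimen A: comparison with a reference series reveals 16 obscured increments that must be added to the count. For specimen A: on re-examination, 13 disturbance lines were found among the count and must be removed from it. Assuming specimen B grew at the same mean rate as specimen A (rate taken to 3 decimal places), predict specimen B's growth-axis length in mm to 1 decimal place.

Specimen A: correcting the raw count gives 213 − 13 + 16 = 216 true growth increments.
Specimen A: 216 growth increments at 2 per year is 216 / 2 = 108 years.
A: 23.4 mm over 108 years gives 23.4 / 108 ≈ 0.217 mm per year.
Specimen B: with 2 growth increments per year, 136 / 2 = 68 years. B's length ≈ 0.217 × 68 = 14.8 mm.

14.8 mm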